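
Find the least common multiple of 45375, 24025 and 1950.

1133739750

lcm(45375, 24025) = 45375·24025/gcd = 1090134375/25 = 43605375
lcm(43605375, 1950) = 43605375·1950/gcd = 85030481250/75 = 1133739750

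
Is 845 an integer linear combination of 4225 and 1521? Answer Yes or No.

By Bézout, 4225m + 1521n = 845 has integer solutions iff gcd(4225, 1521) | 845.
Euclid: 4225 = 2·1521 + 1183; 1521 = 1·1183 + 338; 1183 = 3·338 + 169; 338 = 2·169 + 0. gcd = 169; 845 mod 169 = 0. Yes.

Yes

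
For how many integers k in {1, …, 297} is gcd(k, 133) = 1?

Prime factors of 133: 7, 19. Count integers ≤ 297 divisible by none of them.
By inclusion–exclusion: 297 − ⌊297/7⌋ − ⌊297/19⌋ + ⌊297/133⌋ = 242.

242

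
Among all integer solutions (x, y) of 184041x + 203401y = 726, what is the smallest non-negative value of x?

63

Euclid: 203401 = 1·184041 + 19360; 184041 = 9·19360 + 9801; 19360 = 1·9801 + 9559; 9801 = 1·9559 + 242; 9559 = 39·242 + 121; 242 = 2·121 + 0 → gcd = 121; 726 = 121·6.
Back-substitution yields 184041·(-830) + 203401·(751) = 121, so one solution is x = -830·6 = -4980, y = 751·6 = 4506.
Solutions in x differ by 203401/121 = 1681; the one in [0, 1681) is -4980 mod 1681 = 63.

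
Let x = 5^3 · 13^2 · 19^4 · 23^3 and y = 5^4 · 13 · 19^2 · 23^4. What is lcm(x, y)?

3852054915255625

max exponent per prime: 5^4 · 13^2 · 19^4 · 23^4 = 3852054915255625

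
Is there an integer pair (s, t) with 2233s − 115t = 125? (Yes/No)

Yes

By Bézout, 2233s − 115t = 125 has integer solutions iff gcd(2233, 115) | 125.
Euclid: 2233 = 19·115 + 48; 115 = 2·48 + 19; 48 = 2·19 + 10; 19 = 1·10 + 9; 10 = 1·9 + 1; 9 = 9·1 + 0. gcd = 1; 125 mod 1 = 0. Yes.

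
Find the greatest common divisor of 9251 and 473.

Euclid: 9251 = 19·473 + 264; 473 = 1·264 + 209; 264 = 1·209 + 55; 209 = 3·55 + 44; 55 = 1·44 + 11; 44 = 4·11 + 0. Last nonzero remainder: 11.

11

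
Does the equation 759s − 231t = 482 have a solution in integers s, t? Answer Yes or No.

No

gcd(759, 231): 759 = 3·231 + 66; 231 = 3·66 + 33; 66 = 2·33 + 0 → 33
33 does not divide 482, so a solution does not exist.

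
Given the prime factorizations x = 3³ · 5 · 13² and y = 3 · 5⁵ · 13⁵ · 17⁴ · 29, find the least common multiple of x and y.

max exponent per prime: 3³ · 5⁵ · 13⁵ · 17⁴ · 29 = 75879459866559375

75879459866559375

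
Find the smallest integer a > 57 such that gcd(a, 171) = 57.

gcd(a, 171) = 57 forces 57 | a; write a = 57s. Then gcd(57s, 57·3) = 57·gcd(s, 3), so need gcd(s, 3) = 1.
57s > 57 gives s ≥ 2. The least s ≥ 2 coprime to 3 is 2, so a = 57·2 = 114.

114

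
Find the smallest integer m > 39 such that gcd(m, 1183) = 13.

gcd(m, 1183) = 13 forces 13 | m; write m = 13s. Then gcd(13s, 13·91) = 13·gcd(s, 91), so need gcd(s, 91) = 1.
13s > 39 gives s ≥ 4. The least s ≥ 4 coprime to 91 is 4, so m = 13·4 = 52.

52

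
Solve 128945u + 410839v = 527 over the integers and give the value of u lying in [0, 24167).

8609

gcd(128945, 410839) = 17 (Euclid: 410839 = 3·128945 + 24004; 128945 = 5·24004 + 8925; 24004 = 2·8925 + 6154; 8925 = 1·6154 + 2771; 6154 = 2·2771 + 612; 2771 = 4·612 + 323; 612 = 1·323 + 289; 323 = 1·289 + 34; 289 = 8·34 + 17; 34 = 2·17 + 0), and 17 | 527.
Extended Euclid: 128945·(-11416) + 410839·(3583) = 17. Scale by 31: u₀ = -353896.
General solution u = u₀ + 24167t; reducing mod 24167 gives u = 8609 (and v = -2702).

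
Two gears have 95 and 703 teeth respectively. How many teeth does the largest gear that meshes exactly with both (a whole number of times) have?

19

95 = 5 · 19
703 = 19 · 37
Common: 19 = 19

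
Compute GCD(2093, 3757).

Euclid: 3757 = 1·2093 + 1664; 2093 = 1·1664 + 429; 1664 = 3·429 + 377; 429 = 1·377 + 52; 377 = 7·52 + 13; 52 = 4·13 + 0. Last nonzero remainder: 13.

13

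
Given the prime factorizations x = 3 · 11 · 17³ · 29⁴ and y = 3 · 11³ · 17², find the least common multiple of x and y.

13875162111129

max exponent per prime: 3 · 11³ · 17³ · 29⁴ = 13875162111129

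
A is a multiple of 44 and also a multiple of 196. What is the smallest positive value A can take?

2156

44 = 2² · 11; 196 = 2² · 7²
max exponents: 2² · 7² · 11 = 2156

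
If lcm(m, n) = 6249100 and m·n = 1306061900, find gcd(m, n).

209

gcd·lcm = product, so gcd = 1306061900/6249100 = 209.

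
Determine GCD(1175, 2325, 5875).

25

gcd(1175, 2325): 2325 = 1·1175 + 1150; 1175 = 1·1150 + 25; 1150 = 46·25 + 0 → 25
gcd(25, 5875): 5875 = 235·25 + 0 → 25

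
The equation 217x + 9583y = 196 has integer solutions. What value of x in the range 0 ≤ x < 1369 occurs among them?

575

gcd(217, 9583) = 7 (Euclid: 9583 = 44·217 + 35; 217 = 6·35 + 7; 35 = 5·7 + 0), and 7 | 196.
Extended Euclid: 217·(265) + 9583·(-6) = 7. Scale by 28: x₀ = 7420.
General solution x = x₀ + 1369t; reducing mod 1369 gives x = 575 (and y = -13).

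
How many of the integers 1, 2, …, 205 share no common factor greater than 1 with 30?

30 = 2·3·5. Inclusion–exclusion on these primes:
205 − ⌊205/2⌋ − ⌊205/3⌋ − ⌊205/5⌋ + ⌊205/6⌋ + ⌊205/10⌋ + ⌊205/15⌋ − ⌊205/30⌋ = 55

55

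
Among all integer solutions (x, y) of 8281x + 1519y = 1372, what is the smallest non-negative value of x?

2

Reduce mod 1519: 8281x ≡ 1372 (mod 1519). With g = gcd(8281, 1519) = 49 dividing 1372, divide through: 169x ≡ 28 (mod 31).
Since gcd(169, 31) = 1, x ≡ 28·(169)⁻¹ ≡ 2 (mod 31). Smallest non-negative: 2.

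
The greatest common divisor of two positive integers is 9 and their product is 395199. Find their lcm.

43911

Since gcd(a,b)·lcm(a,b) = ab, lcm = 395199/9 = 43911.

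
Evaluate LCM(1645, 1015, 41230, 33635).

1742091190

1645 = 5 · 7 · 47; 1015 = 5 · 7 · 29; 41230 = 2 · 5 · 7 · 19 · 31; 33635 = 5 · 7 · 31²
lcm takes max exponent of each prime: 2 · 5 · 7 · 19 · 29 · 31² · 47 = 1742091190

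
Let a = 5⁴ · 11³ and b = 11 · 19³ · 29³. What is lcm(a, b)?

139159503113125

max exponent per prime: 5⁴ · 11³ · 19³ · 29³ = 139159503113125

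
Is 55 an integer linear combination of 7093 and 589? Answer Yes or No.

Yes

By Bézout, 7093s + 589t = 55 has integer solutions iff gcd(7093, 589) | 55.
Euclid: 7093 = 12·589 + 25; 589 = 23·25 + 14; 25 = 1·14 + 11; 14 = 1·11 + 3; 11 = 3·3 + 2; 3 = 1·2 + 1; 2 = 2·1 + 0. gcd = 1; 55 mod 1 = 0. Yes.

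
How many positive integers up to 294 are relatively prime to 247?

258

Prime factors of 247: 13, 19. Count integers ≤ 294 divisible by none of them.
By inclusion–exclusion: 294 − ⌊294/13⌋ − ⌊294/19⌋ + ⌊294/247⌋ = 258.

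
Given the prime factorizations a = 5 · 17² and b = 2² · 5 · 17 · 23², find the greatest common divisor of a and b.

min exponent per shared prime: 5 · 17 = 85

85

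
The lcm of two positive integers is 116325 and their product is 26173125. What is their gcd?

gcd·lcm = product, so gcd = 26173125/116325 = 225.

225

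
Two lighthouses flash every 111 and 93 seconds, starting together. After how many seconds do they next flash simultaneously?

3441

111 = 3 · 37; 93 = 3 · 31
max exponents: 3 · 31 · 37 = 3441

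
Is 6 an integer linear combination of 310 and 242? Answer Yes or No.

Yes

gcd(310, 242): 310 = 1·242 + 68; 242 = 3·68 + 38; 68 = 1·38 + 30; 38 = 1·30 + 8; 30 = 3·8 + 6; 8 = 1·6 + 2; 6 = 3·2 + 0 → 2
2 divides 6, so a solution exists.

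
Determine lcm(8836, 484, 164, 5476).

60010657124

8836 = 2² · 47²; 484 = 2² · 11²; 164 = 2² · 41; 5476 = 2² · 37²
lcm takes max exponent of each prime: 2² · 11² · 37² · 41 · 47² = 60010657124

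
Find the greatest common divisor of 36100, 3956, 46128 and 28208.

4

36100 = 2² · 5² · 19²; 3956 = 2² · 23 · 43; 46128 = 2⁴ · 3 · 31²; 28208 = 2⁴ · 41 · 43
gcd takes min exponent of each prime: 2² = 4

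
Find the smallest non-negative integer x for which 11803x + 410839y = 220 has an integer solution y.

31188

gcd(11803, 410839) = 11 (Euclid: 410839 = 34·11803 + 9537; 11803 = 1·9537 + 2266; 9537 = 4·2266 + 473; 2266 = 4·473 + 374; 473 = 1·374 + 99; 374 = 3·99 + 77; 99 = 1·77 + 22; 77 = 3·22 + 11; 22 = 2·11 + 0), and 11 | 220.
Extended Euclid: 11803·(16499) + 410839·(-474) = 11. Scale by 20: x₀ = 329980.
General solution x = x₀ + 37349t; reducing mod 37349 gives x = 31188 (and y = -896).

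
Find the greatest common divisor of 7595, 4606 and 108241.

49

gcd(7595, 4606): 7595 = 1·4606 + 2989; 4606 = 1·2989 + 1617; 2989 = 1·1617 + 1372; 1617 = 1·1372 + 245; 1372 = 5·245 + 147; 245 = 1·147 + 98; 147 = 1·98 + 49; 98 = 2·49 + 0 → 49
gcd(49, 108241): 108241 = 2209·49 + 0 → 49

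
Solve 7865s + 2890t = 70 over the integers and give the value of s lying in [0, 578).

Reduce mod 2890: 7865s ≡ 70 (mod 2890). With g = gcd(7865, 2890) = 5 dividing 70, divide through: 1573s ≡ 14 (mod 578).
Since gcd(1573, 578) = 1, s ≡ 14·(1573)⁻¹ ≡ 402 (mod 578). Smallest non-negative: 402.

402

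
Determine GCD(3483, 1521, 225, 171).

3483 = 3⁴ · 43; 1521 = 3² · 13²; 225 = 3² · 5²; 171 = 3² · 19
gcd takes min exponent of each prime: 3² = 9

9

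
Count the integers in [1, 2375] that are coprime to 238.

Prime factors of 238: 2, 7, 17. Count integers ≤ 2375 divisible by none of them.
By inclusion–exclusion: 2375 − ⌊2375/2⌋ − ⌊2375/7⌋ − ⌊2375/17⌋ + ⌊2375/14⌋ + ⌊2375/34⌋ + ⌊2375/119⌋ − ⌊2375/238⌋ = 958.

958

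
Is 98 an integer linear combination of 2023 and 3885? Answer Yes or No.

By Bézout, 2023m − 3885n = 98 has integer solutions iff gcd(2023, 3885) | 98.
Euclid: 3885 = 1·2023 + 1862; 2023 = 1·1862 + 161; 1862 = 11·161 + 91; 161 = 1·91 + 70; 91 = 1·70 + 21; 70 = 3·21 + 7; 21 = 3·7 + 0. gcd = 7; 98 mod 7 = 0. Yes.

Yes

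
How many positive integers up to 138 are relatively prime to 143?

143 = 11·13. Inclusion–exclusion on these primes:
138 − ⌊138/11⌋ − ⌊138/13⌋ + ⌊138/143⌋ = 116

116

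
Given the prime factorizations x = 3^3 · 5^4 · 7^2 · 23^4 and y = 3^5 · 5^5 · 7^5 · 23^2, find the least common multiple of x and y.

max exponent per prime: 3^5 · 5^5 · 7^5 · 23^4 = 3571559087315625

3571559087315625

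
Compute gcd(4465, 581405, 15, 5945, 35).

5

4465 = 5 · 19 · 47; 581405 = 5 · 11² · 31²; 15 = 3 · 5; 5945 = 5 · 29 · 41; 35 = 5 · 7
gcd takes min exponent of each prime: 5 = 5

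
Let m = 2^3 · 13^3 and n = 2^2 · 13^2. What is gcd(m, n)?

min exponent per shared prime: 2^2 · 13^2 = 676

676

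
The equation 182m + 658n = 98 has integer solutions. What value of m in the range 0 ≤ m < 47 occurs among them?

15

Reduce mod 658: 182m ≡ 98 (mod 658). With g = gcd(182, 658) = 14 dividing 98, divide through: 13m ≡ 7 (mod 47).
Since gcd(13, 47) = 1, m ≡ 7·(13)⁻¹ ≡ 15 (mod 47). Smallest non-negative: 15.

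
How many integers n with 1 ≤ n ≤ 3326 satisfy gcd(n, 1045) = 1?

1045 = 5·11·19. Inclusion–exclusion on these primes:
3326 − ⌊3326/5⌋ − ⌊3326/11⌋ − ⌊3326/19⌋ + ⌊3326/55⌋ + ⌊3326/95⌋ + ⌊3326/209⌋ − ⌊3326/1045⌋ = 2291

2291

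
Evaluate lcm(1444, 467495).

1869980

gcd first: 467495 = 323·1444 + 1083; 1444 = 1·1083 + 361; 1083 = 3·361 + 0 → gcd = 361
lcm = 1444·467495/gcd = 675062780/361 = 1869980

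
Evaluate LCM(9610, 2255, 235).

lcm(9610, 2255) = 9610·2255/gcd = 21670550/5 = 4334110
lcm(4334110, 235) = 4334110·235/gcd = 1018515850/5 = 203703170

203703170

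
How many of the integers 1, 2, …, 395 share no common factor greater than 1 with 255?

198

255 = 3·5·17. Inclusion–exclusion on these primes:
395 − ⌊395/3⌋ − ⌊395/5⌋ − ⌊395/17⌋ + ⌊395/15⌋ + ⌊395/51⌋ + ⌊395/85⌋ − ⌊395/255⌋ = 198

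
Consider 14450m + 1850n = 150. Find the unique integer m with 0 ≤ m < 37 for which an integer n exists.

26

Reduce mod 1850: 14450m ≡ 150 (mod 1850). With g = gcd(14450, 1850) = 50 dividing 150, divide through: 289m ≡ 3 (mod 37).
Since gcd(289, 37) = 1, m ≡ 3·(289)⁻¹ ≡ 26 (mod 37). Smallest non-negative: 26.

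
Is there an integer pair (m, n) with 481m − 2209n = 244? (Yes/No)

Yes

gcd(481, 2209): 2209 = 4·481 + 285; 481 = 1·285 + 196; 285 = 1·196 + 89; 196 = 2·89 + 18; 89 = 4·18 + 17; 18 = 1·17 + 1; 17 = 17·1 + 0 → 1
1 divides 244, so a solution exists.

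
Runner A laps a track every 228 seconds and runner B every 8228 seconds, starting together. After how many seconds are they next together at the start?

gcd first: 8228 = 36·228 + 20; 228 = 11·20 + 8; 20 = 2·8 + 4; 8 = 2·4 + 0 → gcd = 4
lcm = 228·8228/gcd = 1875984/4 = 468996

468996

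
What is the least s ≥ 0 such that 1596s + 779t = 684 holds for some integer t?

18

gcd(1596, 779) = 19 (Euclid: 1596 = 2·779 + 38; 779 = 20·38 + 19; 38 = 2·19 + 0), and 19 | 684.
Extended Euclid: 1596·(-20) + 779·(41) = 19. Scale by 36: s₀ = -720.
General solution s = s₀ + 41k; reducing mod 41 gives s = 18 (and t = -36).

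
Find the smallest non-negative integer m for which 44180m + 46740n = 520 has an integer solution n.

1643

gcd(44180, 46740) = 20 (Euclid: 46740 = 1·44180 + 2560; 44180 = 17·2560 + 660; 2560 = 3·660 + 580; 660 = 1·580 + 80; 580 = 7·80 + 20; 80 = 4·20 + 0), and 20 | 520.
Extended Euclid: 44180·(-566) + 46740·(535) = 20. Scale by 26: m₀ = -14716.
General solution m = m₀ + 2337t; reducing mod 2337 gives m = 1643 (and n = -1553).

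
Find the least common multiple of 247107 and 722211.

247107 = 3 · 7² · 41²; 722211 = 3 · 7² · 17³
max exponents: 3 · 7² · 17³ · 41² = 1214036691

1214036691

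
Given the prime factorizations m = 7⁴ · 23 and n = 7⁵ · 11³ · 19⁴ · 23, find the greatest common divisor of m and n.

55223

min exponent per shared prime: 7⁴ · 23 = 55223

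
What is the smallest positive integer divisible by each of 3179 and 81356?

23511884

gcd first: 81356 = 25·3179 + 1881; 3179 = 1·1881 + 1298; 1881 = 1·1298 + 583; 1298 = 2·583 + 132; 583 = 4·132 + 55; 132 = 2·55 + 22; 55 = 2·22 + 11; 22 = 2·11 + 0 → gcd = 11
lcm = 3179·81356/gcd = 258630724/11 = 23511884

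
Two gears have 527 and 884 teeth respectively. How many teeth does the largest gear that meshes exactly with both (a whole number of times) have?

17

Euclid: 884 = 1·527 + 357; 527 = 1·357 + 170; 357 = 2·170 + 17; 170 = 10·17 + 0. Last nonzero remainder: 17.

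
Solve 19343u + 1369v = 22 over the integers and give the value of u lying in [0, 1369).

Reduce mod 1369: 19343u ≡ 22 (mod 1369). With g = gcd(19343, 1369) = 1 dividing 22, divide through: 19343u ≡ 22 (mod 1369).
Since gcd(19343, 1369) = 1, u ≡ 22·(19343)⁻¹ ≡ 62 (mod 1369). Smallest non-negative: 62.

62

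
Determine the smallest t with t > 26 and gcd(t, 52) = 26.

78

Multiples of 26 above 26: 26·2, 26·3, … . Need the cofactor coprime to 52/26 = 2.
Checking s = 2, 3, … the first with gcd(s, 2) = 1 is s = 3, giving 78.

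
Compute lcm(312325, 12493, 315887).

312325 = 5² · 13 · 31²; 12493 = 13 · 31²; 315887 = 11 · 13 · 47²
lcm takes max exponent of each prime: 5² · 11 · 13 · 31² · 47² = 7589185175

7589185175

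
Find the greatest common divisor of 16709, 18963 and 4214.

49

gcd(16709, 18963): 18963 = 1·16709 + 2254; 16709 = 7·2254 + 931; 2254 = 2·931 + 392; 931 = 2·392 + 147; 392 = 2·147 + 98; 147 = 1·98 + 49; 98 = 2·49 + 0 → 49
gcd(49, 4214): 4214 = 86·49 + 0 → 49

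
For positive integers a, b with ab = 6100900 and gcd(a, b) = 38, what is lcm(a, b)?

160550

For any two positive integers, gcd × lcm equals their product. Hence lcm = 6100900 / 38 = 160550.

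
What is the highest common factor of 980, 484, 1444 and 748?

4

980 = 2² · 5 · 7²; 484 = 2² · 11²; 1444 = 2² · 19²; 748 = 2² · 11 · 17
gcd takes min exponent of each prime: 2² = 4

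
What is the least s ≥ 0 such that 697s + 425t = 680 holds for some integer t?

Euclid: 697 = 1·425 + 272; 425 = 1·272 + 153; 272 = 1·153 + 119; 153 = 1·119 + 34; 119 = 3·34 + 17; 34 = 2·17 + 0 → gcd = 17; 680 = 17·40.
Back-substitution yields 697·(11) + 425·(-18) = 17, so one solution is s = 11·40 = 440, t = -18·40 = -720.
Solutions in s differ by 425/17 = 25; the one in [0, 25) is 440 mod 25 = 15.

15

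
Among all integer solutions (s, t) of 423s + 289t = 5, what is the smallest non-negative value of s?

261

Euclid: 423 = 1·289 + 134; 289 = 2·134 + 21; 134 = 6·21 + 8; 21 = 2·8 + 5; 8 = 1·5 + 3; 5 = 1·3 + 2; 3 = 1·2 + 1; 2 = 2·1 + 0 → gcd = 1; 5 = 1·5.
Back-substitution yields 423·(110) + 289·(-161) = 1, so one solution is s = 110·5 = 550, t = -161·5 = -805.
Solutions in s differ by 289/1 = 289; the one in [0, 289) is 550 mod 289 = 261.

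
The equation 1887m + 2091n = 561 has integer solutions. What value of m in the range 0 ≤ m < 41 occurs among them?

28

Reduce mod 2091: 1887m ≡ 561 (mod 2091). With g = gcd(1887, 2091) = 51 dividing 561, divide through: 37m ≡ 11 (mod 41).
Since gcd(37, 41) = 1, m ≡ 11·(37)⁻¹ ≡ 28 (mod 41). Smallest non-negative: 28.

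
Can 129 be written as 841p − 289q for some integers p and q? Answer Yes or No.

Yes

gcd(841, 289): 841 = 2·289 + 263; 289 = 1·263 + 26; 263 = 10·26 + 3; 26 = 8·3 + 2; 3 = 1·2 + 1; 2 = 2·1 + 0 → 1
1 divides 129, so a solution exists.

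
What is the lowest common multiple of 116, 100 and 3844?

2786900

lcm(116, 100) = 116·100/gcd = 11600/4 = 2900
lcm(2900, 3844) = 2900·3844/gcd = 11147600/4 = 2786900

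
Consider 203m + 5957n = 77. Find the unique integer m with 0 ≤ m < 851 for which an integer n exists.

Reduce mod 5957: 203m ≡ 77 (mod 5957). With g = gcd(203, 5957) = 7 dividing 77, divide through: 29m ≡ 11 (mod 851).
Since gcd(29, 851) = 1, m ≡ 11·(29)⁻¹ ≡ 734 (mod 851). Smallest non-negative: 734.

734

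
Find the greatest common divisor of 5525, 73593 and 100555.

5525 = 5² · 13 · 17; 73593 = 3² · 13 · 17 · 37; 100555 = 5 · 7 · 13² · 17
gcd takes min exponent of each prime: 13 · 17 = 221

221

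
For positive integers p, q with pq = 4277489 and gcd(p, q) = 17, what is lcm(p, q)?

For any two positive integers, gcd × lcm equals their product. Hence lcm = 4277489 / 17 = 251617.

251617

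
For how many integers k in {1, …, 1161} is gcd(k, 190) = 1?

190 = 2·5·19. Inclusion–exclusion on these primes:
1161 − ⌊1161/2⌋ − ⌊1161/5⌋ − ⌊1161/19⌋ + ⌊1161/10⌋ + ⌊1161/38⌋ + ⌊1161/95⌋ − ⌊1161/190⌋ = 440

440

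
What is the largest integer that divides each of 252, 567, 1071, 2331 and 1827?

63

gcd(252, 567): 567 = 2·252 + 63; 252 = 4·63 + 0 → 63
gcd(63, 1071): 1071 = 17·63 + 0 → 63
gcd(63, 2331): 2331 = 37·63 + 0 → 63
gcd(63, 1827): 1827 = 29·63 + 0 → 63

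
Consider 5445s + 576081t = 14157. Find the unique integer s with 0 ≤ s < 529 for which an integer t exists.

Euclid: 576081 = 105·5445 + 4356; 5445 = 1·4356 + 1089; 4356 = 4·1089 + 0 → gcd = 1089; 14157 = 1089·13.
Back-substitution yields 5445·(106) + 576081·(-1) = 1089, so one solution is s = 106·13 = 1378, t = -1·13 = -13.
Solutions in s differ by 576081/1089 = 529; the one in [0, 529) is 1378 mod 529 = 320.

320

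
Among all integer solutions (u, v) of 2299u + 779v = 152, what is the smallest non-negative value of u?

gcd(2299, 779) = 19 (Euclid: 2299 = 2·779 + 741; 779 = 1·741 + 38; 741 = 19·38 + 19; 38 = 2·19 + 0), and 19 | 152.
Extended Euclid: 2299·(20) + 779·(-59) = 19. Scale by 8: u₀ = 160.
General solution u = u₀ + 41t; reducing mod 41 gives u = 37 (and v = -109).

37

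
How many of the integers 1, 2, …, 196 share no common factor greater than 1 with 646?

87

Prime factors of 646: 2, 17, 19. Count integers ≤ 196 divisible by none of them.
By inclusion–exclusion: 196 − ⌊196/2⌋ − ⌊196/17⌋ − ⌊196/19⌋ + ⌊196/34⌋ + ⌊196/38⌋ + ⌊196/323⌋ − ⌊196/646⌋ = 87.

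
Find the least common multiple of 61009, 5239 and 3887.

61009 = 13² · 19²; 5239 = 13² · 31; 3887 = 13² · 23
lcm takes max exponent of each prime: 13² · 19² · 23 · 31 = 43499417

43499417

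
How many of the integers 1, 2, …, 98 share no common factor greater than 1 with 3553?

Prime factors of 3553: 11, 17, 19. Count integers ≤ 98 divisible by none of them.
By inclusion–exclusion: 98 − ⌊98/11⌋ − ⌊98/17⌋ − ⌊98/19⌋ + ⌊98/187⌋ + ⌊98/209⌋ + ⌊98/323⌋ − ⌊98/3553⌋ = 80.

80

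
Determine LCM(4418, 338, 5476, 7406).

7570064362588

lcm(4418, 338) = 4418·338/gcd = 1493284/2 = 746642
lcm(746642, 5476) = 746642·5476/gcd = 4088611592/2 = 2044305796
lcm(2044305796, 7406) = 2044305796·7406/gcd = 15140128725176/2 = 7570064362588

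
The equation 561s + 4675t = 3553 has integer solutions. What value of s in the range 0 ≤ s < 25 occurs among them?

Reduce mod 4675: 561s ≡ 3553 (mod 4675). With g = gcd(561, 4675) = 187 dividing 3553, divide through: 3s ≡ 19 (mod 25).
Since gcd(3, 25) = 1, s ≡ 19·(3)⁻¹ ≡ 23 (mod 25). Smallest non-negative: 23.

23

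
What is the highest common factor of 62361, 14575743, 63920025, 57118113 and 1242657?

1521

gcd(62361, 14575743): 14575743 = 233·62361 + 45630; 62361 = 1·45630 + 16731; 45630 = 2·16731 + 12168; 16731 = 1·12168 + 4563; 12168 = 2·4563 + 3042; 4563 = 1·3042 + 1521; 3042 = 2·1521 + 0 → 1521
gcd(1521, 63920025): 63920025 = 42025·1521 + 0 → 1521
gcd(1521, 57118113): 57118113 = 37553·1521 + 0 → 1521
gcd(1521, 1242657): 1242657 = 817·1521 + 0 → 1521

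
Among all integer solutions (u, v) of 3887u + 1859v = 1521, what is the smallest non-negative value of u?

Euclid: 3887 = 2·1859 + 169; 1859 = 11·169 + 0 → gcd = 169; 1521 = 169·9.
Back-substitution yields 3887·(1) + 1859·(-2) = 169, so one solution is u = 1·9 = 9, v = -2·9 = -18.
Solutions in u differ by 1859/169 = 11; the one in [0, 11) is 9 mod 11 = 9.

9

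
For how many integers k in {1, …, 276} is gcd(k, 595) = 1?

178

595 = 5·7·17. Inclusion–exclusion on these primes:
276 − ⌊276/5⌋ − ⌊276/7⌋ − ⌊276/17⌋ + ⌊276/35⌋ + ⌊276/85⌋ + ⌊276/119⌋ − ⌊276/595⌋ = 178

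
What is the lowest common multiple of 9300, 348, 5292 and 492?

lcm(9300, 348) = 9300·348/gcd = 3236400/12 = 269700
lcm(269700, 5292) = 269700·5292/gcd = 1427252400/12 = 118937700
lcm(118937700, 492) = 118937700·492/gcd = 58517348400/12 = 4876445700

4876445700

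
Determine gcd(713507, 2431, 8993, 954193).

17

713507 = 17 · 19 · 47²; 2431 = 11 · 13 · 17; 8993 = 17 · 23²; 954193 = 17 · 37² · 41
gcd takes min exponent of each prime: 17 = 17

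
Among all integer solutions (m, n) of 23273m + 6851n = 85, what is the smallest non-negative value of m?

63

Reduce mod 6851: 23273m ≡ 85 (mod 6851). With g = gcd(23273, 6851) = 17 dividing 85, divide through: 1369m ≡ 5 (mod 403).
Since gcd(1369, 403) = 1, m ≡ 5·(1369)⁻¹ ≡ 63 (mod 403). Smallest non-negative: 63.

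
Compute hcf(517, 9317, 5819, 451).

11

517 = 11 · 47; 9317 = 7 · 11³; 5819 = 11 · 23²; 451 = 11 · 41
gcd takes min exponent of each prime: 11 = 11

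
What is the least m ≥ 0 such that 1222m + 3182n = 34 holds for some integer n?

1440

gcd(1222, 3182) = 2 (Euclid: 3182 = 2·1222 + 738; 1222 = 1·738 + 484; 738 = 1·484 + 254; 484 = 1·254 + 230; 254 = 1·230 + 24; 230 = 9·24 + 14; 24 = 1·14 + 10; 14 = 1·10 + 4; 10 = 2·4 + 2; 4 = 2·2 + 0), and 2 | 34.
Extended Euclid: 1222·(-664) + 3182·(255) = 2. Scale by 17: m₀ = -11288.
General solution m = m₀ + 1591t; reducing mod 1591 gives m = 1440 (and n = -553).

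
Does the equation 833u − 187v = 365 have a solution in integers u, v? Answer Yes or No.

No

gcd(833, 187): 833 = 4·187 + 85; 187 = 2·85 + 17; 85 = 5·17 + 0 → 17
17 does not divide 365, so a solution does not exist.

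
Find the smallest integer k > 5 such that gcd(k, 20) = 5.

gcd(k, 20) = 5 forces 5 | k; write k = 5s. Then gcd(5s, 5·4) = 5·gcd(s, 4), so need gcd(s, 4) = 1.
5s > 5 gives s ≥ 2. The least s ≥ 2 coprime to 4 is 3, so k = 5·3 = 15.

15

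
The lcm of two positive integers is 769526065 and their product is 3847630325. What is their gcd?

5

gcd·lcm = product, so gcd = 3847630325/769526065 = 5.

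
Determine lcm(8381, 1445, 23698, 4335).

lcm(8381, 1445) = 8381·1445/gcd = 12110545/289 = 41905
lcm(41905, 23698) = 41905·23698/gcd = 993064690/289 = 3436210
lcm(3436210, 4335) = 3436210·4335/gcd = 14895970350/1445 = 10308630

10308630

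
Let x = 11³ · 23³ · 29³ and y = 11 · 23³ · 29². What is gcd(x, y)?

112556917

min exponent per shared prime: 11 · 23³ · 29² = 112556917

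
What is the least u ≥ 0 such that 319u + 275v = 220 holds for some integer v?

5

Euclid: 319 = 1·275 + 44; 275 = 6·44 + 11; 44 = 4·11 + 0 → gcd = 11; 220 = 11·20.
Back-substitution yields 319·(-6) + 275·(7) = 11, so one solution is u = -6·20 = -120, v = 7·20 = 140.
Solutions in u differ by 275/11 = 25; the one in [0, 25) is -120 mod 25 = 5.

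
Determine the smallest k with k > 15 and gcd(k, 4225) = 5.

20

4225 = 5·845. Any k with gcd(k, 4225) = 5 is a multiple of 5, say 5s, with s coprime to 845.
Need s > 15/5, so s ≥ 4. First s ≥ 4 with gcd(s, 845) = 1 is s = 4. Thus k = 5·4 = 20.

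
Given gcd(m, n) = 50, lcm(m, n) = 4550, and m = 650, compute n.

m·n = gcd·lcm = 50·4550 = 227500, so n = 227500/650 = 350.

350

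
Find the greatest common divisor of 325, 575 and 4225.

gcd(325, 575): 575 = 1·325 + 250; 325 = 1·250 + 75; 250 = 3·75 + 25; 75 = 3·25 + 0 → 25
gcd(25, 4225): 4225 = 169·25 + 0 → 25

25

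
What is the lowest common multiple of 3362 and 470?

gcd first: 3362 = 7·470 + 72; 470 = 6·72 + 38; 72 = 1·38 + 34; 38 = 1·34 + 4; 34 = 8·4 + 2; 4 = 2·2 + 0 → gcd = 2
lcm = 3362·470/gcd = 1580140/2 = 790070

790070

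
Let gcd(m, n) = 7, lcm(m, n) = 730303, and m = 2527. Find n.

2023

Using mn = gcd(m,n)·lcm(m,n) = 7·730303 = 5112121, we get n = 5112121/2527 = 2023.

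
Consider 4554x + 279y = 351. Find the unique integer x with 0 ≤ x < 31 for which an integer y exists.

7

Euclid: 4554 = 16·279 + 90; 279 = 3·90 + 9; 90 = 10·9 + 0 → gcd = 9; 351 = 9·39.
Back-substitution yields 4554·(-3) + 279·(49) = 9, so one solution is x = -3·39 = -117, y = 49·39 = 1911.
Solutions in x differ by 279/9 = 31; the one in [0, 31) is -117 mod 31 = 7.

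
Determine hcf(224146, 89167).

224146 = 2 · 13 · 37 · 233
89167 = 13 · 19³
Common: 13 = 13

13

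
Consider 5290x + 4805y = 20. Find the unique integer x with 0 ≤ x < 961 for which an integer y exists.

218

gcd(5290, 4805) = 5 (Euclid: 5290 = 1·4805 + 485; 4805 = 9·485 + 440; 485 = 1·440 + 45; 440 = 9·45 + 35; 45 = 1·35 + 10; 35 = 3·10 + 5; 10 = 2·5 + 0), and 5 | 20.
Extended Euclid: 5290·(-426) + 4805·(469) = 5. Scale by 4: x₀ = -1704.
General solution x = x₀ + 961t; reducing mod 961 gives x = 218 (and y = -240).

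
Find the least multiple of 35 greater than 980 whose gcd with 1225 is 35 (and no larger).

Multiples of 35 above 980: 35·29, 35·30, … . Need the cofactor coprime to 1225/35 = 35.
Checking s = 29, 30, … the first with gcd(s, 35) = 1 is s = 29, giving 1015.

1015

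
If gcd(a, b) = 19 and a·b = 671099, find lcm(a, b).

Since gcd(a,b)·lcm(a,b) = ab, lcm = 671099/19 = 35321.

35321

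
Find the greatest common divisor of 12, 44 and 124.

4

12 = 2² · 3; 44 = 2² · 11; 124 = 2² · 31
gcd takes min exponent of each prime: 2² = 4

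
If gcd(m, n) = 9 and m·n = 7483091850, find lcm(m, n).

Since gcd(m,n)·lcm(m,n) = mn, lcm = 7483091850/9 = 831454650.

831454650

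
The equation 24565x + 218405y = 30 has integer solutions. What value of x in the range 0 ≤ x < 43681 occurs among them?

1467

Reduce mod 218405: 24565x ≡ 30 (mod 218405). With g = gcd(24565, 218405) = 5 dividing 30, divide through: 4913x ≡ 6 (mod 43681).
Since gcd(4913, 43681) = 1, x ≡ 6·(4913)⁻¹ ≡ 1467 (mod 43681). Smallest non-negative: 1467.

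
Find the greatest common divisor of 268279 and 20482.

11

Euclid: 268279 = 13·20482 + 2013; 20482 = 10·2013 + 352; 2013 = 5·352 + 253; 352 = 1·253 + 99; 253 = 2·99 + 55; 99 = 1·55 + 44; 55 = 1·44 + 11; 44 = 4·11 + 0. Last nonzero remainder: 11.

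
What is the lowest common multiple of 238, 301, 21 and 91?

399126

238 = 2 · 7 · 17; 301 = 7 · 43; 21 = 3 · 7; 91 = 7 · 13
lcm takes max exponent of each prime: 2 · 3 · 7 · 13 · 17 · 43 = 399126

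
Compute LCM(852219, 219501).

20784769191

gcd first: 852219 = 3·219501 + 193716; 219501 = 1·193716 + 25785; 193716 = 7·25785 + 13221; 25785 = 1·13221 + 12564; 13221 = 1·12564 + 657; 12564 = 19·657 + 81; 657 = 8·81 + 9; 81 = 9·9 + 0 → gcd = 9
lcm = 852219·219501/gcd = 187062922719/9 = 20784769191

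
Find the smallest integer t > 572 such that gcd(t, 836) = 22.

594

gcd(t, 836) = 22 forces 22 | t; write t = 22s. Then gcd(22s, 22·38) = 22·gcd(s, 38), so need gcd(s, 38) = 1.
22s > 572 gives s ≥ 27. The least s ≥ 27 coprime to 38 is 27, so t = 22·27 = 594.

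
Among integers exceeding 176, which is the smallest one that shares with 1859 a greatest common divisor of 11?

187

1859 = 11·169. Any x with gcd(x, 1859) = 11 is a multiple of 11, say 11s, with s coprime to 169.
Need s > 176/11, so s ≥ 17. First s ≥ 17 with gcd(s, 169) = 1 is s = 17. Thus x = 11·17 = 187.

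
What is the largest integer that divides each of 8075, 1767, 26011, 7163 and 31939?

gcd(8075, 1767): 8075 = 4·1767 + 1007; 1767 = 1·1007 + 760; 1007 = 1·760 + 247; 760 = 3·247 + 19; 247 = 13·19 + 0 → 19
gcd(19, 26011): 26011 = 1369·19 + 0 → 19
gcd(19, 7163): 7163 = 377·19 + 0 → 19
gcd(19, 31939): 31939 = 1681·19 + 0 → 19

19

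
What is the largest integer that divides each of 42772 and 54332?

Euclid: 54332 = 1·42772 + 11560; 42772 = 3·11560 + 8092; 11560 = 1·8092 + 3468; 8092 = 2·3468 + 1156; 3468 = 3·1156 + 0. Last nonzero remainder: 1156.

1156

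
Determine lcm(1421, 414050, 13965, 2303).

32167958550

1421 = 7² · 29; 414050 = 2 · 5² · 7² · 13²; 13965 = 3 · 5 · 7² · 19; 2303 = 7² · 47
lcm takes max exponent of each prime: 2 · 3 · 5² · 7² · 13² · 19 · 29 · 47 = 32167958550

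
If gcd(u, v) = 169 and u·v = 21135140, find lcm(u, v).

Since gcd(u,v)·lcm(u,v) = uv, lcm = 21135140/169 = 125060.

125060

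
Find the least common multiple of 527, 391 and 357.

254541

lcm(527, 391) = 527·391/gcd = 206057/17 = 12121
lcm(12121, 357) = 12121·357/gcd = 4327197/17 = 254541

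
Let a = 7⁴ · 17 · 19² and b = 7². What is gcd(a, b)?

49

min exponent per shared prime: 7² = 49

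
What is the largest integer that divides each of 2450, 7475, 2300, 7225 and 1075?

25

gcd(2450, 7475): 7475 = 3·2450 + 125; 2450 = 19·125 + 75; 125 = 1·75 + 50; 75 = 1·50 + 25; 50 = 2·25 + 0 → 25
gcd(25, 2300): 2300 = 92·25 + 0 → 25
gcd(25, 7225): 7225 = 289·25 + 0 → 25
gcd(25, 1075): 1075 = 43·25 + 0 → 25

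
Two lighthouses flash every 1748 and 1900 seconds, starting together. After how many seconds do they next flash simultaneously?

1748 = 2² · 19 · 23; 1900 = 2² · 5² · 19
max exponents: 2² · 5² · 19 · 23 = 43700

43700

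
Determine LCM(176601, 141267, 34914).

96781194722982

176601 = 3 · 37² · 43; 141267 = 3 · 7² · 31²; 34914 = 2 · 3 · 11 · 23²
lcm takes max exponent of each prime: 2 · 3 · 7² · 11 · 23² · 31² · 37² · 43 = 96781194722982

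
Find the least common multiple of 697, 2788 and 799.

131036

697 = 17 · 41; 2788 = 2² · 17 · 41; 799 = 17 · 47
lcm takes max exponent of each prime: 2² · 17 · 41 · 47 = 131036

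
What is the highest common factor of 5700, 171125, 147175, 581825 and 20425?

gcd(5700, 171125): 171125 = 30·5700 + 125; 5700 = 45·125 + 75; 125 = 1·75 + 50; 75 = 1·50 + 25; 50 = 2·25 + 0 → 25
gcd(25, 147175): 147175 = 5887·25 + 0 → 25
gcd(25, 581825): 581825 = 23273·25 + 0 → 25
gcd(25, 20425): 20425 = 817·25 + 0 → 25

25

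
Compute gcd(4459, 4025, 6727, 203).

gcd(4459, 4025): 4459 = 1·4025 + 434; 4025 = 9·434 + 119; 434 = 3·119 + 77; 119 = 1·77 + 42; 77 = 1·42 + 35; 42 = 1·35 + 7; 35 = 5·7 + 0 → 7
gcd(7, 6727): 6727 = 961·7 + 0 → 7
gcd(7, 203): 203 = 29·7 + 0 → 7

7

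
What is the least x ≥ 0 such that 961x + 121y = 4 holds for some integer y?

34

Euclid: 961 = 7·121 + 114; 121 = 1·114 + 7; 114 = 16·7 + 2; 7 = 3·2 + 1; 2 = 2·1 + 0 → gcd = 1; 4 = 1·4.
Back-substitution yields 961·(-52) + 121·(413) = 1, so one solution is x = -52·4 = -208, y = 413·4 = 1652.
Solutions in x differ by 121/1 = 121; the one in [0, 121) is -208 mod 121 = 34.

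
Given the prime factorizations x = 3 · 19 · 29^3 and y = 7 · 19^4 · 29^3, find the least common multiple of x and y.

max exponent per prime: 3 · 7 · 19^4 · 29^3 = 66746376249

66746376249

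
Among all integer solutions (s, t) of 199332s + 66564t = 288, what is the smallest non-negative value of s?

369

Euclid: 199332 = 2·66564 + 66204; 66564 = 1·66204 + 360; 66204 = 183·360 + 324; 360 = 1·324 + 36; 324 = 9·36 + 0 → gcd = 36; 288 = 36·8.
Back-substitution yields 199332·(-185) + 66564·(554) = 36, so one solution is s = -185·8 = -1480, t = 554·8 = 4432.
Solutions in s differ by 66564/36 = 1849; the one in [0, 1849) is -1480 mod 1849 = 369.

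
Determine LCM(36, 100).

900

gcd first: 100 = 2·36 + 28; 36 = 1·28 + 8; 28 = 3·8 + 4; 8 = 2·4 + 0 → gcd = 4
lcm = 36·100/gcd = 3600/4 = 900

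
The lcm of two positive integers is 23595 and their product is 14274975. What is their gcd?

From gcd × lcm = pq: gcd = 14274975 / 23595 = 605.

605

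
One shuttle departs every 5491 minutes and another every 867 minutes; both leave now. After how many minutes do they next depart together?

16473

5491 = 17² · 19; 867 = 3 · 17²
max exponents: 3 · 17² · 19 = 16473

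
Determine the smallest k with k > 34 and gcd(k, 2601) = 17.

68

2601 = 17·153. Any k with gcd(k, 2601) = 17 is a multiple of 17, say 17s, with s coprime to 153.
Need s > 34/17, so s ≥ 3. First s ≥ 3 with gcd(s, 153) = 1 is s = 4. Thus k = 17·4 = 68.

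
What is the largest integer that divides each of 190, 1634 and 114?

gcd(190, 1634): 1634 = 8·190 + 114; 190 = 1·114 + 76; 114 = 1·76 + 38; 76 = 2·38 + 0 → 38
gcd(38, 114): 114 = 3·38 + 0 → 38

38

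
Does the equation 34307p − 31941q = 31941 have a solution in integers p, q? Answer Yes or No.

gcd(34307, 31941): 34307 = 1·31941 + 2366; 31941 = 13·2366 + 1183; 2366 = 2·1183 + 0 → 1183
1183 divides 31941, so a solution exists.

Yes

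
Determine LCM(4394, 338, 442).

74698

lcm(4394, 338) = 4394·338/gcd = 1485172/338 = 4394
lcm(4394, 442) = 4394·442/gcd = 1942148/26 = 74698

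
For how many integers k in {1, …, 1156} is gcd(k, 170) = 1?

170 = 2·5·17. Inclusion–exclusion on these primes:
1156 − ⌊1156/2⌋ − ⌊1156/5⌋ − ⌊1156/17⌋ + ⌊1156/10⌋ + ⌊1156/34⌋ + ⌊1156/85⌋ − ⌊1156/170⌋ = 435

435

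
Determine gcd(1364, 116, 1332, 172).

gcd(1364, 116): 1364 = 11·116 + 88; 116 = 1·88 + 28; 88 = 3·28 + 4; 28 = 7·4 + 0 → 4
gcd(4, 1332): 1332 = 333·4 + 0 → 4
gcd(4, 172): 172 = 43·4 + 0 → 4

4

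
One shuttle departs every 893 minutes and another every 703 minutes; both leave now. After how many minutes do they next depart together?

gcd first: 893 = 1·703 + 190; 703 = 3·190 + 133; 190 = 1·133 + 57; 133 = 2·57 + 19; 57 = 3·19 + 0 → gcd = 19
lcm = 893·703/gcd = 627779/19 = 33041

33041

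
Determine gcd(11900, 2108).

68

Euclid: 11900 = 5·2108 + 1360; 2108 = 1·1360 + 748; 1360 = 1·748 + 612; 748 = 1·612 + 136; 612 = 4·136 + 68; 136 = 2·68 + 0. Last nonzero remainder: 68.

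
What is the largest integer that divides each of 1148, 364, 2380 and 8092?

gcd(1148, 364): 1148 = 3·364 + 56; 364 = 6·56 + 28; 56 = 2·28 + 0 → 28
gcd(28, 2380): 2380 = 85·28 + 0 → 28
gcd(28, 8092): 8092 = 289·28 + 0 → 28

28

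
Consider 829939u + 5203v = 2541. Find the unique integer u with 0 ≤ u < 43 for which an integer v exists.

Euclid: 829939 = 159·5203 + 2662; 5203 = 1·2662 + 2541; 2662 = 1·2541 + 121; 2541 = 21·121 + 0 → gcd = 121; 2541 = 121·21.
Back-substitution yields 829939·(2) + 5203·(-319) = 121, so one solution is u = 2·21 = 42, v = -319·21 = -6699.
Solutions in u differ by 5203/121 = 43; the one in [0, 43) is 42 mod 43 = 42.

42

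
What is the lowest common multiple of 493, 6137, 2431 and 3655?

5471779885

lcm(493, 6137) = 493·6137/gcd = 3025541/17 = 177973
lcm(177973, 2431) = 177973·2431/gcd = 432652363/17 = 25450139
lcm(25450139, 3655) = 25450139·3655/gcd = 93020258045/17 = 5471779885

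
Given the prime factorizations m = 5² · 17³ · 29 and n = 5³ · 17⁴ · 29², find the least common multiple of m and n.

max exponent per prime: 5³ · 17⁴ · 29² = 8780145125

8780145125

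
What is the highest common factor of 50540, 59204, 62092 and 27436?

50540 = 2² · 5 · 7 · 19²; 59204 = 2² · 19² · 41; 62092 = 2² · 19² · 43; 27436 = 2² · 19³
gcd takes min exponent of each prime: 2² · 19² = 1444

1444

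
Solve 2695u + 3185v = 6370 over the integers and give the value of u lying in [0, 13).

Reduce mod 3185: 2695u ≡ 6370 (mod 3185). With g = gcd(2695, 3185) = 245 dividing 6370, divide through: 11u ≡ 26 (mod 13).
Since gcd(11, 13) = 1, u ≡ 26·(11)⁻¹ ≡ 0 (mod 13). Smallest non-negative: 0.

0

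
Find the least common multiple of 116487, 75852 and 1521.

lcm(116487, 75852) = 116487·75852/gcd = 8835771924/2709 = 3261636
lcm(3261636, 1521) = 3261636·1521/gcd = 4960948356/9 = 551216484

551216484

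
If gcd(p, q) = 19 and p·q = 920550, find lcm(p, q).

48450

Since gcd(p,q)·lcm(p,q) = pq, lcm = 920550/19 = 48450.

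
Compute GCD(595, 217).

Euclid: 595 = 2·217 + 161; 217 = 1·161 + 56; 161 = 2·56 + 49; 56 = 1·49 + 7; 49 = 7·7 + 0. Last nonzero remainder: 7.

7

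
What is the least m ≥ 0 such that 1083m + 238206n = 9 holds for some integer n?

66205

Euclid: 238206 = 219·1083 + 1029; 1083 = 1·1029 + 54; 1029 = 19·54 + 3; 54 = 18·3 + 0 → gcd = 3; 9 = 3·3.
Back-substitution yields 1083·(-4399) + 238206·(20) = 3, so one solution is m = -4399·3 = -13197, n = 20·3 = 60.
Solutions in m differ by 238206/3 = 79402; the one in [0, 79402) is -13197 mod 79402 = 66205.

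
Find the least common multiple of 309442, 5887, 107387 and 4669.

309442 = 2 · 7 · 23 · 31²; 5887 = 7 · 29²; 107387 = 7 · 23² · 29; 4669 = 7 · 23 · 29
lcm takes max exponent of each prime: 2 · 7 · 23² · 29² · 31² = 5985536606

5985536606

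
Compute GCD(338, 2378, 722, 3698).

2

gcd(338, 2378): 2378 = 7·338 + 12; 338 = 28·12 + 2; 12 = 6·2 + 0 → 2
gcd(2, 722): 722 = 361·2 + 0 → 2
gcd(2, 3698): 3698 = 1849·2 + 0 → 2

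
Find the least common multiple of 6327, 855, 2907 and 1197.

lcm(6327, 855) = 6327·855/gcd = 5409585/171 = 31635
lcm(31635, 2907) = 31635·2907/gcd = 91962945/171 = 537795
lcm(537795, 1197) = 537795·1197/gcd = 643740615/171 = 3764565

3764565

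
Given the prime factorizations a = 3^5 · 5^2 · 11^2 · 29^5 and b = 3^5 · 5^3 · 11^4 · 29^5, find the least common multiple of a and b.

9121725874960875

max exponent per prime: 3^5 · 5^3 · 11^4 · 29^5 = 9121725874960875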